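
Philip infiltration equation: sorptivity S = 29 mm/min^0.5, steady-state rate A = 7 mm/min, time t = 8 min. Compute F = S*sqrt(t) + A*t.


F = S*sqrt(t) + A*t
F = 29*sqrt(8) + 7*8
F = 29*2.828427 + 56

138.0244 mm


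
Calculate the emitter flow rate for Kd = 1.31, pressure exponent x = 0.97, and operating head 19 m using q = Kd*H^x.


q = Kd * H^x = 1.31 * 19^0.97 = 1.31 * 17.393661

22.7857 L/h


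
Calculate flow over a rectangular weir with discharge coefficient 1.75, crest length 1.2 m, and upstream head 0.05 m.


Q = C * L * H^(3/2) = 1.75 * 1.2 * 0.05^1.5 = 1.75 * 1.2 * 0.011180

0.0235 m^3/s


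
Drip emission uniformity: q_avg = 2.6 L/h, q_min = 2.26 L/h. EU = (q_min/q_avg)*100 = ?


EU = (q_min/q_avg)*100 = (2.26/2.6)*100 = 86.9231%

86.9231 %


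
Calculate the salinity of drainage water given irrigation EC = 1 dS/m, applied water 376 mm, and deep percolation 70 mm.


EC_dw = EC_iw * D_iw / D_dw
EC_dw = 1 * 376 / 70
EC_dw = 376 / 70

5.3714 dS/m


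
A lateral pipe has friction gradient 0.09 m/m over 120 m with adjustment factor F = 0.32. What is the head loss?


hf = J * L * F = 0.09 * 120 * 0.32 = 3.4560 m

3.4560 m


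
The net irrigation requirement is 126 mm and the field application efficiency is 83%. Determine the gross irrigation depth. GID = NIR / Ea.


Ea = 83% = 0.83
GID = NIR / Ea = 126 / 0.83 = 151.8072 mm

151.8072 mm


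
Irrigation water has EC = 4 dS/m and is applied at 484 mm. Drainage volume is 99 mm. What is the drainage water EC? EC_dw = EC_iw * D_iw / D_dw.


EC_dw = EC_iw * D_iw / D_dw
EC_dw = 4 * 484 / 99
EC_dw = 1936 / 99

19.5556 dS/m


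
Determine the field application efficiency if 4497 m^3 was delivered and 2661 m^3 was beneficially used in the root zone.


Ea = V_root / V_field * 100 = 2661 / 4497 * 100 = 59.1728%

59.1728 %


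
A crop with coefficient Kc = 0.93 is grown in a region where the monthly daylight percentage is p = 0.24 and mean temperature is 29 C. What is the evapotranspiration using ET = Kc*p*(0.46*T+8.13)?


ET = Kc * p * (0.46*T + 8.13)
ET = 0.93 * 0.24 * (0.46*29 + 8.13)
ET = 0.93 * 0.24 * 21.4700

4.7921 mm/day


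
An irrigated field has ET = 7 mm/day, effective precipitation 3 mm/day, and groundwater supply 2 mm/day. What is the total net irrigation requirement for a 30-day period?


Daily deficit = ET - Pe - GW = 7 - 3 - 2 = 2 mm/day
NIR = 2 * 30 = 60 mm

60.0000 mm


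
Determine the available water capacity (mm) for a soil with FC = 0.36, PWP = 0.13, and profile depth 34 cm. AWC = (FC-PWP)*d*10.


AWC = (FC - PWP) * d * 10
AWC = (0.36 - 0.13) * 34 * 10
AWC = 0.2300 * 34 * 10

78.2000 mm


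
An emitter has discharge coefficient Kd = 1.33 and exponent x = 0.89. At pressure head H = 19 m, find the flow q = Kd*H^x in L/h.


q = Kd * H^x = 1.33 * 19^0.89 = 1.33 * 13.743290

18.2786 L/h


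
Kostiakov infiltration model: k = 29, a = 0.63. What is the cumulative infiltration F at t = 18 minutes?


F = k * t^a = 29 * 18^0.63
F = 29 * 6.177627

179.1512 mm


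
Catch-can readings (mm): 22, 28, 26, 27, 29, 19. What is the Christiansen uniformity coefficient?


mean = 25.166667 mm
MAD = 3.111111 mm
CU = (1 - 3.111111/25.166667)*100

87.6380 %


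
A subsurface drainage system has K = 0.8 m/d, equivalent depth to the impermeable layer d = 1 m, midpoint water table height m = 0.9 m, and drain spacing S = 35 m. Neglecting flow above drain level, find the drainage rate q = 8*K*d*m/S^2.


q = 8*K*d*m/S^2
q = 8*0.8*1*0.9/35^2
q = 5.7600 / 1225

0.0047 m/d


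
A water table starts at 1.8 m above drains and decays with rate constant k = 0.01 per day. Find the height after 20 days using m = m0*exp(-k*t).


m = m0 * exp(-k*t)
m = 1.8 * exp(-0.01 * 20)
m = 1.8 * exp(-0.2000)

1.4737 m


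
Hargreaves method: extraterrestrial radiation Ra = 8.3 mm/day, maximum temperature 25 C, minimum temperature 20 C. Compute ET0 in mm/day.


Tmean = (Tmax + Tmin)/2 = (25 + 20)/2 = 22.5
ET0 = 0.0023 * 8.3 * (22.5 + 17.8) * sqrt(25 - 20)
ET0 = 0.0023 * 8.3 * 40.3 * 2.236068

1.7203 mm/day


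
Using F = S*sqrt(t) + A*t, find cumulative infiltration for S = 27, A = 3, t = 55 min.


F = S*sqrt(t) + A*t
F = 27*sqrt(55) + 3*55
F = 27*7.416198 + 165

365.2373 mm


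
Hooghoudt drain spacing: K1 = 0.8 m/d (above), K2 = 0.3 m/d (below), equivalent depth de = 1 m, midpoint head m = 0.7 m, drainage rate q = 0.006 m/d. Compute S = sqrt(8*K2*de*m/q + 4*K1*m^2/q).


S^2 = 8*K2*de*m/q + 4*K1*m^2/q
S^2 = 8*0.3*1*0.7/0.006 + 4*0.8*0.7^2/0.006
S = sqrt(541.3333)

23.2666 m


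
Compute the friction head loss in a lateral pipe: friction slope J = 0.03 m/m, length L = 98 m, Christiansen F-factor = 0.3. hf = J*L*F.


hf = J * L * F = 0.03 * 98 * 0.3 = 0.8820 m

0.8820 m


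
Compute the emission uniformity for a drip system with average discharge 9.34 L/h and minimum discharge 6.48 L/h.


EU = (q_min/q_avg)*100 = (6.48/9.34)*100 = 69.3790%

69.3790 %


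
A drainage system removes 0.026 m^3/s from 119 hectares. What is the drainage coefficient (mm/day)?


DC = Q * 86400 / (A * 10000) * 1000
DC = 0.026 * 86400 / (119 * 10000) * 1000
DC = 2246400.0000 / 1190000

1.8877 mm/day


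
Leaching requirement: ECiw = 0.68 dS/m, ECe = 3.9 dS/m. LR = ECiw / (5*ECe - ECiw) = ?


LR = ECiw / (5*ECe - ECiw)
LR = 0.68 / (5*3.9 - 0.68)
LR = 0.68 / 18.8200

0.0361


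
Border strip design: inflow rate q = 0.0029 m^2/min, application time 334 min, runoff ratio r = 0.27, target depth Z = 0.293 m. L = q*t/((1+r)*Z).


L = q*t/((1+r)*Z)
L = 0.0029*334/((1+0.27)*0.293)
L = 0.9686/0.37211

2.6030 m


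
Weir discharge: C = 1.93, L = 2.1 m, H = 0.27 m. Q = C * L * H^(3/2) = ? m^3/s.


Q = C * L * H^(3/2) = 1.93 * 2.1 * 0.27^1.5 = 1.93 * 2.1 * 0.140296

0.5686 m^3/s


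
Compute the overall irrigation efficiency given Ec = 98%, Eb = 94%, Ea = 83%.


Ec = 0.98, Eb = 0.94, Ea = 0.83
E = 0.98 * 0.94 * 0.83 * 100 = 76.4596%

76.4596 %


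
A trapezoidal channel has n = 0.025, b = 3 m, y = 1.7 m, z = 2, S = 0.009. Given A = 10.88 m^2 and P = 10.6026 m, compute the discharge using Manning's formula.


R = A/P = 10.88/10.6026 = 1.026163
Q = (1/0.025) * 10.88 * 1.026163^(2/3) * 0.009^0.5

42.0037 m^3/s


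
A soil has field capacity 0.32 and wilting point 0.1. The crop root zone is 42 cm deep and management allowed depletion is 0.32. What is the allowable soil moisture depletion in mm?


SMD = (FC - PWP) * d * MAD * 10
SMD = (0.32 - 0.1) * 42 * 0.32 * 10
SMD = 0.2200 * 42 * 0.32 * 10

29.5680 mm


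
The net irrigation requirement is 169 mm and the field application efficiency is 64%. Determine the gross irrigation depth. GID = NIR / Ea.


Ea = 64% = 0.64
GID = NIR / Ea = 169 / 0.64 = 264.0625 mm

264.0625 mm


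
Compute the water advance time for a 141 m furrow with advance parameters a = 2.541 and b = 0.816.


t = (L/a)^(1/b)
t = (141/2.541)^(1/0.816)
t = 55.489965^(1/0.816)

137.2517 min


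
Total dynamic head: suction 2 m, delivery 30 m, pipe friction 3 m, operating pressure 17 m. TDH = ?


TDH = Hs + Hd + hf + Hp = 2 + 30 + 3 + 17 = 52

52 m


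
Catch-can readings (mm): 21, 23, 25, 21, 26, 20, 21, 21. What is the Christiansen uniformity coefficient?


mean = 22.250000 mm
MAD = 1.812500 mm
CU = (1 - 1.812500/22.250000)*100

91.8539 %


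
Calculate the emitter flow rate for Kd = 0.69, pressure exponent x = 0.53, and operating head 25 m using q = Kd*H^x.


q = Kd * H^x = 0.69 * 25^0.53 = 0.69 * 5.506913

3.7998 L/h


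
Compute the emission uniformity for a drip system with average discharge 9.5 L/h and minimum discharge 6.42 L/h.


EU = (q_min/q_avg)*100 = (6.42/9.5)*100 = 67.5789%

67.5789 %


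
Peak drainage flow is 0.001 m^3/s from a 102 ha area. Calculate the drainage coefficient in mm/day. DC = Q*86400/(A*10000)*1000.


DC = Q * 86400 / (A * 10000) * 1000
DC = 0.001 * 86400 / (102 * 10000) * 1000
DC = 86400.0000 / 1020000

0.0847 mm/day


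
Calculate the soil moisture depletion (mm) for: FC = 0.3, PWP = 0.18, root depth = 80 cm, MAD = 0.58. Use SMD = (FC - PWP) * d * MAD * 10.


SMD = (FC - PWP) * d * MAD * 10
SMD = (0.3 - 0.18) * 80 * 0.58 * 10
SMD = 0.1200 * 80 * 0.58 * 10

55.6800 mm


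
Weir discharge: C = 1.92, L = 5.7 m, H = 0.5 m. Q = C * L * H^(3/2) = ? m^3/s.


Q = C * L * H^(3/2) = 1.92 * 5.7 * 0.5^1.5 = 1.92 * 5.7 * 0.353553

3.8693 m^3/s


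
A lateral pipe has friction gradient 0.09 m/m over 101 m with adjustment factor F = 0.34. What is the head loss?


hf = J * L * F = 0.09 * 101 * 0.34 = 3.0906 m

3.0906 m


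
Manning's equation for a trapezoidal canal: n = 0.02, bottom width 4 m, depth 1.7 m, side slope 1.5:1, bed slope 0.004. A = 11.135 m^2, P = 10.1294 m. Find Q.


R = A/P = 11.135/10.1294 = 1.099275
Q = (1/0.02) * 11.135 * 1.099275^(2/3) * 0.004^0.5

37.5055 m^3/s


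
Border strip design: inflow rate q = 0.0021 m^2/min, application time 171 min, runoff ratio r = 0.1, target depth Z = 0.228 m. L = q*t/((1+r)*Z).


L = q*t/((1+r)*Z)
L = 0.0021*171/((1+0.1)*0.228)
L = 0.3591/0.2508

1.4318 m


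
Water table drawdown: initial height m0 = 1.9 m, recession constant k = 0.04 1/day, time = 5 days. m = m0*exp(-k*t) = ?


m = m0 * exp(-k*t)
m = 1.9 * exp(-0.04 * 5)
m = 1.9 * exp(-0.2000)

1.5556 m


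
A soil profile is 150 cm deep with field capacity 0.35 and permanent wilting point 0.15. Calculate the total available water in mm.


AWC = (FC - PWP) * d * 10
AWC = (0.35 - 0.15) * 150 * 10
AWC = 0.2000 * 150 * 10

300.0000 mm


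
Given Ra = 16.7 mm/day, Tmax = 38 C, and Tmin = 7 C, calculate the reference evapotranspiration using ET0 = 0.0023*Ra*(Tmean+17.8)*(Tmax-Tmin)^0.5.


Tmean = (Tmax + Tmin)/2 = (38 + 7)/2 = 22.5
ET0 = 0.0023 * 16.7 * (22.5 + 17.8) * sqrt(38 - 7)
ET0 = 0.0023 * 16.7 * 40.3 * 5.567764

8.6185 mm/day


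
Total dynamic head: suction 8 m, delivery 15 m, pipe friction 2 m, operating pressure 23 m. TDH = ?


TDH = Hs + Hd + hf + Hp = 8 + 15 + 2 + 23 = 48

48 m


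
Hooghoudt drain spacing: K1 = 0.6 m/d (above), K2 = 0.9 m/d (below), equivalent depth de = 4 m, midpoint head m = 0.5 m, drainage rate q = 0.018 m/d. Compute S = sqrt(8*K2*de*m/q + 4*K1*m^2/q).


S^2 = 8*K2*de*m/q + 4*K1*m^2/q
S^2 = 8*0.9*4*0.5/0.018 + 4*0.6*0.5^2/0.018
S = sqrt(833.3333)

28.8675 m


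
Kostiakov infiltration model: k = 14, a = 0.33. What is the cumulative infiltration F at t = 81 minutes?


F = k * t^a = 14 * 81^0.33
F = 14 * 4.263832

59.6936 mm


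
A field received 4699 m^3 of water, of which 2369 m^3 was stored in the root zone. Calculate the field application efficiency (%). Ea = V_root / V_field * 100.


Ea = V_root / V_field * 100 = 2369 / 4699 * 100 = 50.4150%

50.4150 %


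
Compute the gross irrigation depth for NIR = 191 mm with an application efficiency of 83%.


Ea = 83% = 0.83
GID = NIR / Ea = 191 / 0.83 = 230.1205 mm

230.1205 mm


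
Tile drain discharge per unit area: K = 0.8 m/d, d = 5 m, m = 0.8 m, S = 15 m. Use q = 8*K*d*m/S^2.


q = 8*K*d*m/S^2
q = 8*0.8*5*0.8/15^2
q = 25.6000 / 225

0.1138 m/d


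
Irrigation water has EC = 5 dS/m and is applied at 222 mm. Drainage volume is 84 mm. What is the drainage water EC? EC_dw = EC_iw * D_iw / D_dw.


EC_dw = EC_iw * D_iw / D_dw
EC_dw = 5 * 222 / 84
EC_dw = 1110 / 84

13.2143 dS/m


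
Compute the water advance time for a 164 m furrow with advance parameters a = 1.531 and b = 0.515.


t = (L/a)^(1/b)
t = (164/1.531)^(1/0.515)
t = 107.119530^(1/0.515)

8739.6198 min


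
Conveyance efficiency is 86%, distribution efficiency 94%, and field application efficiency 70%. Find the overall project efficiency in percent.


Ec = 0.86, Eb = 0.94, Ea = 0.7
E = 0.86 * 0.94 * 0.7 * 100 = 56.5880%

56.5880 %


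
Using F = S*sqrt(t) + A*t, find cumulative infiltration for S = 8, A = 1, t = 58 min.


F = S*sqrt(t) + A*t
F = 8*sqrt(58) + 1*58
F = 8*7.615773 + 58

118.9262 mm


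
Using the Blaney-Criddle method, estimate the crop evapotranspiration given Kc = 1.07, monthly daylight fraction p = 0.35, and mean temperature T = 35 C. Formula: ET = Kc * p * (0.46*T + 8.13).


ET = Kc * p * (0.46*T + 8.13)
ET = 1.07 * 0.35 * (0.46*35 + 8.13)
ET = 1.07 * 0.35 * 24.2300

9.0741 mm/day


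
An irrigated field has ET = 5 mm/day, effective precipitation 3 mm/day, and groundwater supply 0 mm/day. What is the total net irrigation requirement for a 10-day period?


Daily deficit = ET - Pe - GW = 5 - 3 - 0 = 2 mm/day
NIR = 2 * 10 = 20 mm

20.0000 mm


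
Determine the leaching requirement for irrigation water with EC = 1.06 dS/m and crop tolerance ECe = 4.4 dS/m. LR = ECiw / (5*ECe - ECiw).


LR = ECiw / (5*ECe - ECiw)
LR = 1.06 / (5*4.4 - 1.06)
LR = 1.06 / 20.9400

0.0506


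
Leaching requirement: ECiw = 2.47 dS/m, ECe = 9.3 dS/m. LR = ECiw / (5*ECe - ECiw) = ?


LR = ECiw / (5*ECe - ECiw)
LR = 2.47 / (5*9.3 - 2.47)
LR = 2.47 / 44.0300

0.0561


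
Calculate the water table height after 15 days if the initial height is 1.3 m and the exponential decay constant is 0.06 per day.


m = m0 * exp(-k*t)
m = 1.3 * exp(-0.06 * 15)
m = 1.3 * exp(-0.9000)

0.5285 m


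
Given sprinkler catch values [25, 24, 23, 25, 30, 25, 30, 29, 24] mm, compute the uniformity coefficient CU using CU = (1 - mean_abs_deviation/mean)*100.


mean = 26.111111 mm
MAD = 2.370370 mm
CU = (1 - 2.370370/26.111111)*100

90.9220 %


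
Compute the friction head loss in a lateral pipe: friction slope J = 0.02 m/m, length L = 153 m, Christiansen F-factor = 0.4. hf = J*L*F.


hf = J * L * F = 0.02 * 153 * 0.4 = 1.2240 m

1.2240 m


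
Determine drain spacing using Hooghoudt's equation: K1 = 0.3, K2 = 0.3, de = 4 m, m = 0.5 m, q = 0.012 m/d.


S^2 = 8*K2*de*m/q + 4*K1*m^2/q
S^2 = 8*0.3*4*0.5/0.012 + 4*0.3*0.5^2/0.012
S = sqrt(425.0000)

20.6155 m


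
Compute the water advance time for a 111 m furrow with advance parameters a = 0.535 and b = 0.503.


t = (L/a)^(1/b)
t = (111/0.535)^(1/0.503)
t = 207.476636^(1/0.503)

40392.4868 min


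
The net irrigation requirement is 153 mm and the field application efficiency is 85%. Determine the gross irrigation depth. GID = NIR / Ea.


Ea = 85% = 0.85
GID = NIR / Ea = 153 / 0.85 = 180.0000 mm

180.0000 mm


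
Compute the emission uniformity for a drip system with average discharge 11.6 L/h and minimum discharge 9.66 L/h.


EU = (q_min/q_avg)*100 = (9.66/11.6)*100 = 83.2759%

83.2759 %


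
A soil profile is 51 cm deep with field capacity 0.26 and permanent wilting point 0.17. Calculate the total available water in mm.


AWC = (FC - PWP) * d * 10
AWC = (0.26 - 0.17) * 51 * 10
AWC = 0.0900 * 51 * 10

45.9000 mm


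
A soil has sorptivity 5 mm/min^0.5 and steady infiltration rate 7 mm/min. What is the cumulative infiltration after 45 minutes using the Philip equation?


F = S*sqrt(t) + A*t
F = 5*sqrt(45) + 7*45
F = 5*6.708204 + 315

348.5410 mm


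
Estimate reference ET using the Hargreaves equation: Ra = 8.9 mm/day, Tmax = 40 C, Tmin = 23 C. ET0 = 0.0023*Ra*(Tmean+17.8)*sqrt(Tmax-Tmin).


Tmean = (Tmax + Tmin)/2 = (40 + 23)/2 = 31.5
ET0 = 0.0023 * 8.9 * (31.5 + 17.8) * sqrt(40 - 23)
ET0 = 0.0023 * 8.9 * 49.3 * 4.123106

4.1609 mm/day


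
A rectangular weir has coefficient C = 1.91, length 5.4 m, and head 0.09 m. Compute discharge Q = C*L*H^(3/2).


Q = C * L * H^(3/2) = 1.91 * 5.4 * 0.09^1.5 = 1.91 * 5.4 * 0.027000

0.2785 m^3/s


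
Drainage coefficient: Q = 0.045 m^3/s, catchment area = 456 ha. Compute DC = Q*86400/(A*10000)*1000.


DC = Q * 86400 / (A * 10000) * 1000
DC = 0.045 * 86400 / (456 * 10000) * 1000
DC = 3888000.0000 / 4560000

0.8526 mm/day


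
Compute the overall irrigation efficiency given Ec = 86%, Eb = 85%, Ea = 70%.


Ec = 0.86, Eb = 0.85, Ea = 0.7
E = 0.86 * 0.85 * 0.7 * 100 = 51.1700%

51.1700 %


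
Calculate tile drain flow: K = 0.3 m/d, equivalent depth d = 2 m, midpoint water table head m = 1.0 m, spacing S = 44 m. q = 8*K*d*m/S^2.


q = 8*K*d*m/S^2
q = 8*0.3*2*1.0/44^2
q = 4.8000 / 1936

0.0025 m/d


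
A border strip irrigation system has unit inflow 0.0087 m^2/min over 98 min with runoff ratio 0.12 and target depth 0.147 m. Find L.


L = q*t/((1+r)*Z)
L = 0.0087*98/((1+0.12)*0.147)
L = 0.8526/0.16464

5.1786 m


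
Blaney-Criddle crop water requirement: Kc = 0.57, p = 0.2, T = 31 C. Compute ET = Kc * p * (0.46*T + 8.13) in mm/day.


ET = Kc * p * (0.46*T + 8.13)
ET = 0.57 * 0.2 * (0.46*31 + 8.13)
ET = 0.57 * 0.2 * 22.3900

2.5525 mm/day


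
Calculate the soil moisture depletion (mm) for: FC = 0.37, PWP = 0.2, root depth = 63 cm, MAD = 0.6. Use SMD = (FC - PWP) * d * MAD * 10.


SMD = (FC - PWP) * d * MAD * 10
SMD = (0.37 - 0.2) * 63 * 0.6 * 10
SMD = 0.1700 * 63 * 0.6 * 10

64.2600 mm


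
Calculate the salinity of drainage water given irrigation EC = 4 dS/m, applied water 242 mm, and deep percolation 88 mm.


EC_dw = EC_iw * D_iw / D_dw
EC_dw = 4 * 242 / 88
EC_dw = 968 / 88

11.0000 dS/m


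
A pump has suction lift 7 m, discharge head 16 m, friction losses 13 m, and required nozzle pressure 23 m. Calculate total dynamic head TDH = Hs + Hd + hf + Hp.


TDH = Hs + Hd + hf + Hp = 7 + 16 + 13 + 23 = 59

59 m


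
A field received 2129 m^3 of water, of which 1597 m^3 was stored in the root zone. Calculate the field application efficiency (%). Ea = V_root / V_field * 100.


Ea = V_root / V_field * 100 = 1597 / 2129 * 100 = 75.0117%

75.0117 %


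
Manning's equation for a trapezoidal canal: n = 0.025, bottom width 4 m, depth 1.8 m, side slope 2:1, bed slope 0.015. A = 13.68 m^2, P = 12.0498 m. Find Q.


R = A/P = 13.68/12.0498 = 1.135289
Q = (1/0.025) * 13.68 * 1.135289^(2/3) * 0.015^0.5

72.9339 m^3/s


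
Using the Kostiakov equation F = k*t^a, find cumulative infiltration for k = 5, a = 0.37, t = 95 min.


F = k * t^a = 5 * 95^0.37
F = 5 * 5.392097

26.9605 mm


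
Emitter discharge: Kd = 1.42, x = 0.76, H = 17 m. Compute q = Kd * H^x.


q = Kd * H^x = 1.42 * 17^0.76 = 1.42 * 8.612737

12.2301 L/h


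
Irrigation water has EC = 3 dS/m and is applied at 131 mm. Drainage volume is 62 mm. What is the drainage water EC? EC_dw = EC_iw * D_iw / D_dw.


EC_dw = EC_iw * D_iw / D_dw
EC_dw = 3 * 131 / 62
EC_dw = 393 / 62

6.3387 dS/m


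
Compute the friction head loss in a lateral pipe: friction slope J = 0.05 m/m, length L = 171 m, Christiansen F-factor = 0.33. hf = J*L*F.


hf = J * L * F = 0.05 * 171 * 0.33 = 2.8215 m

2.8215 m


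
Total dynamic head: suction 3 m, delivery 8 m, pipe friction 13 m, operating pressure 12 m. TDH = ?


TDH = Hs + Hd + hf + Hp = 3 + 8 + 13 + 12 = 36

36 m


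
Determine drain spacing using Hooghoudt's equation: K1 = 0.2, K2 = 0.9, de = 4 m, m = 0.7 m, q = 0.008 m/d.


S^2 = 8*K2*de*m/q + 4*K1*m^2/q
S^2 = 8*0.9*4*0.7/0.008 + 4*0.2*0.7^2/0.008
S = sqrt(2569.0000)

50.6853 m


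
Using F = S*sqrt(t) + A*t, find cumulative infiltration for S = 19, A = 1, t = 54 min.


F = S*sqrt(t) + A*t
F = 19*sqrt(54) + 1*54
F = 19*7.348469 + 54

193.6209 mm


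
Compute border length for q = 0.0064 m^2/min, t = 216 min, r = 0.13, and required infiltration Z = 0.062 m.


L = q*t/((1+r)*Z)
L = 0.0064*216/((1+0.13)*0.062)
L = 1.3824/0.07006

19.7317 m


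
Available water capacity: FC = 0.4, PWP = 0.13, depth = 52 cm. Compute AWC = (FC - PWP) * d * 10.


AWC = (FC - PWP) * d * 10
AWC = (0.4 - 0.13) * 52 * 10
AWC = 0.2700 * 52 * 10

140.4000 mm


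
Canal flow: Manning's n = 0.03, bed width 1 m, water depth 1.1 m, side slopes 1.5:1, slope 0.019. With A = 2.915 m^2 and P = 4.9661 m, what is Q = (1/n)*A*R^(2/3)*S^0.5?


R = A/P = 2.915/4.9661 = 0.586980
Q = (1/0.03) * 2.915 * 0.586980^(2/3) * 0.019^0.5

9.3895 m^3/s


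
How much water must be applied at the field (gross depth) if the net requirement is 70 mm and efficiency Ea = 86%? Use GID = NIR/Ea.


Ea = 86% = 0.86
GID = NIR / Ea = 70 / 0.86 = 81.3953 mm

81.3953 mm


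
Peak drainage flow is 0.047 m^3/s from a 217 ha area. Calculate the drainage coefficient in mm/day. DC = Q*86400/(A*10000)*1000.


DC = Q * 86400 / (A * 10000) * 1000
DC = 0.047 * 86400 / (217 * 10000) * 1000
DC = 4060800.0000 / 2170000

1.8713 mm/day


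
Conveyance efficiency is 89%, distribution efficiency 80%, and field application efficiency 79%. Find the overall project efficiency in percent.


Ec = 0.89, Eb = 0.8, Ea = 0.79
E = 0.89 * 0.8 * 0.79 * 100 = 56.2480%

56.2480 %


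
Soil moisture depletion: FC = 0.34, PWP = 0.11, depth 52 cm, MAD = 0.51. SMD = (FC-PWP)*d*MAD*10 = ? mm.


SMD = (FC - PWP) * d * MAD * 10
SMD = (0.34 - 0.11) * 52 * 0.51 * 10
SMD = 0.2300 * 52 * 0.51 * 10

60.9960 mm


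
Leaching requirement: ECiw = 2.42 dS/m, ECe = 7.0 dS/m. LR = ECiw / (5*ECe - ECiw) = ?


LR = ECiw / (5*ECe - ECiw)
LR = 2.42 / (5*7.0 - 2.42)
LR = 2.42 / 32.5800

0.0743


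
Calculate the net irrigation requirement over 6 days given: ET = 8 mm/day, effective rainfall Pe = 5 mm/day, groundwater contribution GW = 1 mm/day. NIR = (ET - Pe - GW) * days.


Daily deficit = ET - Pe - GW = 8 - 5 - 1 = 2 mm/day
NIR = 2 * 6 = 12 mm

12.0000 mm


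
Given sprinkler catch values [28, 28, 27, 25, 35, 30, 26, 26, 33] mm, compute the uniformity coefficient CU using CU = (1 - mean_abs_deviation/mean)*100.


mean = 28.666667 mm
MAD = 2.666667 mm
CU = (1 - 2.666667/28.666667)*100

90.6977 %


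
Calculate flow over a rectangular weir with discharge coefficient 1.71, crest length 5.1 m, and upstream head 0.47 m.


Q = C * L * H^(3/2) = 1.71 * 5.1 * 0.47^1.5 = 1.71 * 5.1 * 0.322216

2.8100 m^3/s


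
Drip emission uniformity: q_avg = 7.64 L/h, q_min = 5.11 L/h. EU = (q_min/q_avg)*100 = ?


EU = (q_min/q_avg)*100 = (5.11/7.64)*100 = 66.8848%

66.8848 %


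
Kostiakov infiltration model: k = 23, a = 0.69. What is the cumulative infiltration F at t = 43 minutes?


F = k * t^a = 23 * 43^0.69
F = 23 * 13.399643

308.1918 mm


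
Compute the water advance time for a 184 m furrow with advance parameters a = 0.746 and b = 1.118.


t = (L/a)^(1/b)
t = (184/0.746)^(1/1.118)
t = 246.648794^(1/1.118)

137.9131 min


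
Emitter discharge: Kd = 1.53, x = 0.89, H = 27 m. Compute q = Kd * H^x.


q = Kd * H^x = 1.53 * 27^0.89 = 1.53 * 18.789436

28.7478 L/h


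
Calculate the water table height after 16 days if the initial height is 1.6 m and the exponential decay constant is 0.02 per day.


m = m0 * exp(-k*t)
m = 1.6 * exp(-0.02 * 16)
m = 1.6 * exp(-0.3200)

1.1618 m


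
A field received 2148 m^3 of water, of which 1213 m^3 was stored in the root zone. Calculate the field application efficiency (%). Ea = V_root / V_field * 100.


Ea = V_root / V_field * 100 = 1213 / 2148 * 100 = 56.4711%

56.4711 %


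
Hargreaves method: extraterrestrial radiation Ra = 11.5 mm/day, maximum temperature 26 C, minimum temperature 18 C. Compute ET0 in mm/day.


Tmean = (Tmax + Tmin)/2 = (26 + 18)/2 = 22.0
ET0 = 0.0023 * 11.5 * (22.0 + 17.8) * sqrt(26 - 18)
ET0 = 0.0023 * 11.5 * 39.8 * 2.828427

2.9775 mm/day


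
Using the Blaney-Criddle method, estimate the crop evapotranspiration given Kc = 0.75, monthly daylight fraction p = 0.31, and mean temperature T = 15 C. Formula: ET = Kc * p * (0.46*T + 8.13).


ET = Kc * p * (0.46*T + 8.13)
ET = 0.75 * 0.31 * (0.46*15 + 8.13)
ET = 0.75 * 0.31 * 15.0300

3.4945 mm/day


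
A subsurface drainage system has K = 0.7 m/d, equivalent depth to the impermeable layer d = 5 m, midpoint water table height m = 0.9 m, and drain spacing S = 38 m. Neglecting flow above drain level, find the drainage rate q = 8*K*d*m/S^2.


q = 8*K*d*m/S^2
q = 8*0.7*5*0.9/38^2
q = 25.2000 / 1444

0.0175 m/d


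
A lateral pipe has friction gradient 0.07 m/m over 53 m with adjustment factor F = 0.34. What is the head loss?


hf = J * L * F = 0.07 * 53 * 0.34 = 1.2614 m

1.2614 m


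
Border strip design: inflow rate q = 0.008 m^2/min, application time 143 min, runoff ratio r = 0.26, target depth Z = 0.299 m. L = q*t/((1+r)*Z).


L = q*t/((1+r)*Z)
L = 0.008*143/((1+0.26)*0.299)
L = 1.144/0.37674

3.0366 m


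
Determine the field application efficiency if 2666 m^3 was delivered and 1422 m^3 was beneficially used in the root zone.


Ea = V_root / V_field * 100 = 1422 / 2666 * 100 = 53.3383%

53.3383 %


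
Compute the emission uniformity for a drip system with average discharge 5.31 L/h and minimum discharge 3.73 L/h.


EU = (q_min/q_avg)*100 = (3.73/5.31)*100 = 70.2448%

70.2448 %


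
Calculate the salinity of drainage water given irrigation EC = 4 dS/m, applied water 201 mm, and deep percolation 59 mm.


EC_dw = EC_iw * D_iw / D_dw
EC_dw = 4 * 201 / 59
EC_dw = 804 / 59

13.6271 dS/m


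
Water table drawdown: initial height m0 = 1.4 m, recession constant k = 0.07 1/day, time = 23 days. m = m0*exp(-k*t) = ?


m = m0 * exp(-k*t)
m = 1.4 * exp(-0.07 * 23)
m = 1.4 * exp(-1.6100)

0.2798 m


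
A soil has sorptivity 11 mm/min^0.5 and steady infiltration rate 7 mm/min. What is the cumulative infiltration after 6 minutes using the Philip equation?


F = S*sqrt(t) + A*t
F = 11*sqrt(6) + 7*6
F = 11*2.449490 + 42

68.9444 mm


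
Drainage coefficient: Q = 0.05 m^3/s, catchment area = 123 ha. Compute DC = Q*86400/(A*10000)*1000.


DC = Q * 86400 / (A * 10000) * 1000
DC = 0.05 * 86400 / (123 * 10000) * 1000
DC = 4320000.0000 / 1230000

3.5122 mm/day


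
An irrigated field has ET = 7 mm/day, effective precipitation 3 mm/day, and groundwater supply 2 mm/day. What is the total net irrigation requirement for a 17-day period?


Daily deficit = ET - Pe - GW = 7 - 3 - 2 = 2 mm/day
NIR = 2 * 17 = 34 mm

34.0000 mm


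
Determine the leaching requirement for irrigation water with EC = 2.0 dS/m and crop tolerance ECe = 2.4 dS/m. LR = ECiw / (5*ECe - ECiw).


LR = ECiw / (5*ECe - ECiw)
LR = 2.0 / (5*2.4 - 2.0)
LR = 2.0 / 10.0000

0.2000


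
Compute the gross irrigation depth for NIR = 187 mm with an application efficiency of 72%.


Ea = 72% = 0.72
GID = NIR / Ea = 187 / 0.72 = 259.7222 mm

259.7222 mm


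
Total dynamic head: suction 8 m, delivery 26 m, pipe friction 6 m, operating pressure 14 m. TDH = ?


TDH = Hs + Hd + hf + Hp = 8 + 26 + 6 + 14 = 54

54 m


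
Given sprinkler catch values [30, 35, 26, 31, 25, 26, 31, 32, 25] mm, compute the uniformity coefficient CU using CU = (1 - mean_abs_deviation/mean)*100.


mean = 29.000000 mm
MAD = 3.111111 mm
CU = (1 - 3.111111/29.000000)*100

89.2720 %


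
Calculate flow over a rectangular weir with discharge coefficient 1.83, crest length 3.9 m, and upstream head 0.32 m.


Q = C * L * H^(3/2) = 1.83 * 3.9 * 0.32^1.5 = 1.83 * 3.9 * 0.181019

1.2919 m^3/s


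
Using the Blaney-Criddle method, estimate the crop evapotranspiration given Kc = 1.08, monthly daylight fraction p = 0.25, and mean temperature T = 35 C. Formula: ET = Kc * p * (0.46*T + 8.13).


ET = Kc * p * (0.46*T + 8.13)
ET = 1.08 * 0.25 * (0.46*35 + 8.13)
ET = 1.08 * 0.25 * 24.2300

6.5421 mm/day


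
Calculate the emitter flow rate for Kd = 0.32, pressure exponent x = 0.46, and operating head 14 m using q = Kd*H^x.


q = Kd * H^x = 0.32 * 14^0.46 = 0.32 * 3.366812

1.0774 L/h


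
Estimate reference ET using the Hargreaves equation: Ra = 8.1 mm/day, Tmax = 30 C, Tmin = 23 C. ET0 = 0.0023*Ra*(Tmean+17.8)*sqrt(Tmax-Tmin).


Tmean = (Tmax + Tmin)/2 = (30 + 23)/2 = 26.5
ET0 = 0.0023 * 8.1 * (26.5 + 17.8) * sqrt(30 - 23)
ET0 = 0.0023 * 8.1 * 44.3 * 2.645751

2.1836 mm/day


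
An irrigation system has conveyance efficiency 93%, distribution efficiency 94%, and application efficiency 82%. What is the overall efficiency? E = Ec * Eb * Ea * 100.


Ec = 0.93, Eb = 0.94, Ea = 0.82
E = 0.93 * 0.94 * 0.82 * 100 = 71.6844%

71.6844 %


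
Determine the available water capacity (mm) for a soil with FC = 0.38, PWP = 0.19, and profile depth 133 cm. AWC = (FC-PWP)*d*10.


AWC = (FC - PWP) * d * 10
AWC = (0.38 - 0.19) * 133 * 10
AWC = 0.1900 * 133 * 10

252.7000 mm


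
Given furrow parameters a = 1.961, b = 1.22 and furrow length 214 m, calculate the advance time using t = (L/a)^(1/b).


t = (L/a)^(1/b)
t = (214/1.961)^(1/1.22)
t = 109.127996^(1/1.22)

46.8209 min


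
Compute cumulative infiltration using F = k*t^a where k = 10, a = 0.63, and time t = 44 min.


F = k * t^a = 10 * 44^0.63
F = 10 * 10.848637

108.4864 mm


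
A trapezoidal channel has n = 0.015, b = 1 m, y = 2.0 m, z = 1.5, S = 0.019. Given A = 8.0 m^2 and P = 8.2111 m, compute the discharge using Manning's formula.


R = A/P = 8.0/8.2111 = 0.974291
Q = (1/0.015) * 8.0 * 0.974291^(2/3) * 0.019^0.5

72.2495 m^3/s


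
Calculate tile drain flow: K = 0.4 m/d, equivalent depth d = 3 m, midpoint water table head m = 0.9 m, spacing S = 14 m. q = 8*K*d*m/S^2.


q = 8*K*d*m/S^2
q = 8*0.4*3*0.9/14^2
q = 8.6400 / 196

0.0441 m/d


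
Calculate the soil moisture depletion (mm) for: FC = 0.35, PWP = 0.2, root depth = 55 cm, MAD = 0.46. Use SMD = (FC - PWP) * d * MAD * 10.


SMD = (FC - PWP) * d * MAD * 10
SMD = (0.35 - 0.2) * 55 * 0.46 * 10
SMD = 0.1500 * 55 * 0.46 * 10

37.9500 mm


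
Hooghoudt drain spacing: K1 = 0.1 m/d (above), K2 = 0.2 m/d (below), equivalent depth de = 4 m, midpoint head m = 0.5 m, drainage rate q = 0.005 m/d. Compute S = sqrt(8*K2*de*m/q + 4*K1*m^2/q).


S^2 = 8*K2*de*m/q + 4*K1*m^2/q
S^2 = 8*0.2*4*0.5/0.005 + 4*0.1*0.5^2/0.005
S = sqrt(660.0000)

25.6905 m


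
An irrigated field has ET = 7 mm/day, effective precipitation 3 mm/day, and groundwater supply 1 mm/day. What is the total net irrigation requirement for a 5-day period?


Daily deficit = ET - Pe - GW = 7 - 3 - 1 = 3 mm/day
NIR = 3 * 5 = 15 mm

15.0000 mm


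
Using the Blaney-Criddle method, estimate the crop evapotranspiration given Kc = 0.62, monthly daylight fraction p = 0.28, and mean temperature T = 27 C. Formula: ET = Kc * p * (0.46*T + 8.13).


ET = Kc * p * (0.46*T + 8.13)
ET = 0.62 * 0.28 * (0.46*27 + 8.13)
ET = 0.62 * 0.28 * 20.5500

3.5675 mm/day


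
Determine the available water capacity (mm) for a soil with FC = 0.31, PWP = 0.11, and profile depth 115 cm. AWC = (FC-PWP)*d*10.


AWC = (FC - PWP) * d * 10
AWC = (0.31 - 0.11) * 115 * 10
AWC = 0.2000 * 115 * 10

230.0000 mm


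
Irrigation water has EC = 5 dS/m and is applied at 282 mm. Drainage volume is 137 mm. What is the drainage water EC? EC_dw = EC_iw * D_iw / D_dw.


EC_dw = EC_iw * D_iw / D_dw
EC_dw = 5 * 282 / 137
EC_dw = 1410 / 137

10.2920 dS/m


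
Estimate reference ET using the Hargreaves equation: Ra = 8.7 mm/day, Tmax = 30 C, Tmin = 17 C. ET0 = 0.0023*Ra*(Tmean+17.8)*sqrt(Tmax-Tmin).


Tmean = (Tmax + Tmin)/2 = (30 + 17)/2 = 23.5
ET0 = 0.0023 * 8.7 * (23.5 + 17.8) * sqrt(30 - 17)
ET0 = 0.0023 * 8.7 * 41.3 * 3.605551

2.9797 mm/day


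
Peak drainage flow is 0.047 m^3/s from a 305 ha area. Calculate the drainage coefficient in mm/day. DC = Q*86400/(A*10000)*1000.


DC = Q * 86400 / (A * 10000) * 1000
DC = 0.047 * 86400 / (305 * 10000) * 1000
DC = 4060800.0000 / 3050000

1.3314 mm/day


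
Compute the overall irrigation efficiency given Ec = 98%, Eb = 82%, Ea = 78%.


Ec = 0.98, Eb = 0.82, Ea = 0.78
E = 0.98 * 0.82 * 0.78 * 100 = 62.6808%

62.6808 %


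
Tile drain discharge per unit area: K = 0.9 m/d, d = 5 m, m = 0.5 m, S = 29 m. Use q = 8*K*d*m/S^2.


q = 8*K*d*m/S^2
q = 8*0.9*5*0.5/29^2
q = 18.0000 / 841

0.0214 m/d


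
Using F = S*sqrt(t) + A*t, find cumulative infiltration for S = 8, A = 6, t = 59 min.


F = S*sqrt(t) + A*t
F = 8*sqrt(59) + 6*59
F = 8*7.681146 + 354

415.4492 mm


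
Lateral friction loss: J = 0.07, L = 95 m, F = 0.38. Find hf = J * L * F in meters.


hf = J * L * F = 0.07 * 95 * 0.38 = 2.5270 m

2.5270 m


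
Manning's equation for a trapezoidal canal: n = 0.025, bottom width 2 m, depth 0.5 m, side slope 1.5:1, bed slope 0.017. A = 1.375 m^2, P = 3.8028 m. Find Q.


R = A/P = 1.375/3.8028 = 0.361576
Q = (1/0.025) * 1.375 * 0.361576^(2/3) * 0.017^0.5

3.6396 m^3/s


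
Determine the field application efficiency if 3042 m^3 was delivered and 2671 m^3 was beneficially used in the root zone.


Ea = V_root / V_field * 100 = 2671 / 3042 * 100 = 87.8041%

87.8041 %


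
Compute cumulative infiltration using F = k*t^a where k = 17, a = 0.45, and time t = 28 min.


F = k * t^a = 17 * 28^0.45
F = 17 * 4.479413

76.1500 mm


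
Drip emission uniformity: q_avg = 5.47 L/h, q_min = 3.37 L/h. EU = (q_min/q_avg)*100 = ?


EU = (q_min/q_avg)*100 = (3.37/5.47)*100 = 61.6088%

61.6088 %


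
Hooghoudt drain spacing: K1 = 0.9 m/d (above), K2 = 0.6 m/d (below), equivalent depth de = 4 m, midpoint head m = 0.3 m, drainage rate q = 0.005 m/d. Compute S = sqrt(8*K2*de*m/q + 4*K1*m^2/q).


S^2 = 8*K2*de*m/q + 4*K1*m^2/q
S^2 = 8*0.6*4*0.3/0.005 + 4*0.9*0.3^2/0.005
S = sqrt(1216.8000)

34.8827 m


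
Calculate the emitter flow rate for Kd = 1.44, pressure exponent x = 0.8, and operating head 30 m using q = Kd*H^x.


q = Kd * H^x = 1.44 * 30^0.8 = 1.44 * 15.194871

21.8806 L/h


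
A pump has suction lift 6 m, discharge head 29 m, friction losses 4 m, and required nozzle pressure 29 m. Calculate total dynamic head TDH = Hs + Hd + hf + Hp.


TDH = Hs + Hd + hf + Hp = 6 + 29 + 4 + 29 = 68

68 m


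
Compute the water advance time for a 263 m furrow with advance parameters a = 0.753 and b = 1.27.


t = (L/a)^(1/b)
t = (263/0.753)^(1/1.27)
t = 349.269588^(1/1.27)

100.5747 min


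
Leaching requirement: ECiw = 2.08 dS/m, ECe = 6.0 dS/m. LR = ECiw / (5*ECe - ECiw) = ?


LR = ECiw / (5*ECe - ECiw)
LR = 2.08 / (5*6.0 - 2.08)
LR = 2.08 / 27.9200

0.0745


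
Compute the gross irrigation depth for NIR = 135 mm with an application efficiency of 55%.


Ea = 55% = 0.55
GID = NIR / Ea = 135 / 0.55 = 245.4545 mm

245.4545 mm


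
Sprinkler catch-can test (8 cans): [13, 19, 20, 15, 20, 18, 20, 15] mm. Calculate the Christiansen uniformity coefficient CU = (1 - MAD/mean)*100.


mean = 17.500000 mm
MAD = 2.375000 mm
CU = (1 - 2.375000/17.500000)*100

86.4286 %


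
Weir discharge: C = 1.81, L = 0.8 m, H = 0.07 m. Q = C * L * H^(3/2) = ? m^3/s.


Q = C * L * H^(3/2) = 1.81 * 0.8 * 0.07^1.5 = 1.81 * 0.8 * 0.018520

0.0268 m^3/s


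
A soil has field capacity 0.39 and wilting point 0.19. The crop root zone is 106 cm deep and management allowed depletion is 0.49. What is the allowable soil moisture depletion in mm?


SMD = (FC - PWP) * d * MAD * 10
SMD = (0.39 - 0.19) * 106 * 0.49 * 10
SMD = 0.2000 * 106 * 0.49 * 10

103.8800 mm


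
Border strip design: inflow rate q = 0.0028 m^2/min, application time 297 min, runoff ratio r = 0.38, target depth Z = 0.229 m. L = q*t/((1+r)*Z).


L = q*t/((1+r)*Z)
L = 0.0028*297/((1+0.38)*0.229)
L = 0.8316/0.31602

2.6315 m


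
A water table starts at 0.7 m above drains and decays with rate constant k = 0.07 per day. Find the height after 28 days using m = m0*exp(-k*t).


m = m0 * exp(-k*t)
m = 0.7 * exp(-0.07 * 28)
m = 0.7 * exp(-1.9600)

0.0986 m


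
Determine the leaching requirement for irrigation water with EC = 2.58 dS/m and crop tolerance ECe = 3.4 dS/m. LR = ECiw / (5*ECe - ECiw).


LR = ECiw / (5*ECe - ECiw)
LR = 2.58 / (5*3.4 - 2.58)
LR = 2.58 / 14.4200

0.1789


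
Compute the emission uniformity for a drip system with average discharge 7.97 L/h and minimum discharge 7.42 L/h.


EU = (q_min/q_avg)*100 = (7.42/7.97)*100 = 93.0991%

93.0991 %


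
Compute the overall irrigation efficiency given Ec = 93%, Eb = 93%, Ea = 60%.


Ec = 0.93, Eb = 0.93, Ea = 0.6
E = 0.93 * 0.93 * 0.6 * 100 = 51.8940%

51.8940 %


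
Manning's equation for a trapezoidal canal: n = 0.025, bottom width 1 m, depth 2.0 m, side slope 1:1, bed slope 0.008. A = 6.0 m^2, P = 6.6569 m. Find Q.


R = A/P = 6.0/6.6569 = 0.901320
Q = (1/0.025) * 6.0 * 0.901320^(2/3) * 0.008^0.5

20.0298 m^3/s


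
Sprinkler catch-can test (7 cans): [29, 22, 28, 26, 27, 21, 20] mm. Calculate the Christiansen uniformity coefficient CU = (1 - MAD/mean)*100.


mean = 24.714286 mm
MAD = 3.183673 mm
CU = (1 - 3.183673/24.714286)*100

87.1181 %


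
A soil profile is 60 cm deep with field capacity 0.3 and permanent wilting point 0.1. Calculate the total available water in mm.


AWC = (FC - PWP) * d * 10
AWC = (0.3 - 0.1) * 60 * 10
AWC = 0.2000 * 60 * 10

120.0000 mm


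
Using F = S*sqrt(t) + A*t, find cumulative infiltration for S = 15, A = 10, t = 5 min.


F = S*sqrt(t) + A*t
F = 15*sqrt(5) + 10*5
F = 15*2.236068 + 50

83.5410 mm


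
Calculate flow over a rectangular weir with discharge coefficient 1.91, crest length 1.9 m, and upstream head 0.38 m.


Q = C * L * H^(3/2) = 1.91 * 1.9 * 0.38^1.5 = 1.91 * 1.9 * 0.234248

0.8501 m^3/s


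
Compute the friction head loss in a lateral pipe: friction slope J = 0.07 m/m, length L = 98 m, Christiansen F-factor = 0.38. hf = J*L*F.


hf = J * L * F = 0.07 * 98 * 0.38 = 2.6068 m

2.6068 m


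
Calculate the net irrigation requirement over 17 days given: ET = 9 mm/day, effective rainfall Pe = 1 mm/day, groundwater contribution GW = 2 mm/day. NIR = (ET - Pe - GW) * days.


Daily deficit = ET - Pe - GW = 9 - 1 - 2 = 6 mm/day
NIR = 6 * 17 = 102 mm

102.0000 mm


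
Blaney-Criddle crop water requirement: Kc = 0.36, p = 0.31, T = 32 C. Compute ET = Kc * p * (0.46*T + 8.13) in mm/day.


ET = Kc * p * (0.46*T + 8.13)
ET = 0.36 * 0.31 * (0.46*32 + 8.13)
ET = 0.36 * 0.31 * 22.8500

2.5501 mm/day


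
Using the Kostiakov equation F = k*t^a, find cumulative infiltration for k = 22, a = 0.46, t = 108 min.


F = k * t^a = 22 * 108^0.46
F = 22 * 8.617374

189.5822 mm


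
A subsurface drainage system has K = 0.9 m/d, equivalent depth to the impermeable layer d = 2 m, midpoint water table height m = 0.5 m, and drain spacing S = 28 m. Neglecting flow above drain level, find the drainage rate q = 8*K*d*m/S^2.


q = 8*K*d*m/S^2
q = 8*0.9*2*0.5/28^2
q = 7.2000 / 784

0.0092 m/d


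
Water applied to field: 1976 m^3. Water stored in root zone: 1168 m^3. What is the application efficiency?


Ea = V_root / V_field * 100 = 1168 / 1976 * 100 = 59.1093%

59.1093 %


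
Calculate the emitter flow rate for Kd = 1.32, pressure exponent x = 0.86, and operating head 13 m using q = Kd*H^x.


q = Kd * H^x = 1.32 * 13^0.86 = 1.32 * 9.078023

11.9830 L/h


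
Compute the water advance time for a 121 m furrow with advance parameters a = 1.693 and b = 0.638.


t = (L/a)^(1/b)
t = (121/1.693)^(1/0.638)
t = 71.470762^(1/0.638)

805.6704 min


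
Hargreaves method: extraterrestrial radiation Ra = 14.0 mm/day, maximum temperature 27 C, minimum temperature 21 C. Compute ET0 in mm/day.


Tmean = (Tmax + Tmin)/2 = (27 + 21)/2 = 24.0
ET0 = 0.0023 * 14.0 * (24.0 + 17.8) * sqrt(27 - 21)
ET0 = 0.0023 * 14.0 * 41.8 * 2.449490

3.2969 mm/day


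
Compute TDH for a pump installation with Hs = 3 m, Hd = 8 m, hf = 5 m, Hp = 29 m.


TDH = Hs + Hd + hf + Hp = 3 + 8 + 5 + 29 = 45

45 m


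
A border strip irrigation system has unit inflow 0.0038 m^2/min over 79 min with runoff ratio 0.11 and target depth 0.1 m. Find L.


L = q*t/((1+r)*Z)
L = 0.0038*79/((1+0.11)*0.1)
L = 0.3002/0.111

2.7045 m


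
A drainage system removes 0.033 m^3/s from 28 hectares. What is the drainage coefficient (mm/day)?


DC = Q * 86400 / (A * 10000) * 1000
DC = 0.033 * 86400 / (28 * 10000) * 1000
DC = 2851200.0000 / 280000

10.1829 mm/day


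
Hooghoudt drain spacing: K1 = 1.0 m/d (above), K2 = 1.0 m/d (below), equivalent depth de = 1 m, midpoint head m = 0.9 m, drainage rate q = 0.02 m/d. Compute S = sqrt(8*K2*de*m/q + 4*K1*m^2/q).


S^2 = 8*K2*de*m/q + 4*K1*m^2/q
S^2 = 8*1.0*1*0.9/0.02 + 4*1.0*0.9^2/0.02
S = sqrt(522.0000)

22.8473 m
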